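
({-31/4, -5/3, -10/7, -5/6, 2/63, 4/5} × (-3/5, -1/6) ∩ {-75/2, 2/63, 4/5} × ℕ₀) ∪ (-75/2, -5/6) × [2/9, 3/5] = (-75/2, -5/6) × [2/9, 3/5]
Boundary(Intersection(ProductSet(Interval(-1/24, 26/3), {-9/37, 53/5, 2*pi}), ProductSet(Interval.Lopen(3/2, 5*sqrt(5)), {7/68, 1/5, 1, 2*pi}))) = ProductSet(Interval(3/2, 26/3), {2*pi})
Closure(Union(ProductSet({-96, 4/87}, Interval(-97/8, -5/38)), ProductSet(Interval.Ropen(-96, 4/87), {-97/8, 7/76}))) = Union(ProductSet({-96, 4/87}, Interval(-97/8, -5/38)), ProductSet(Interval(-96, 4/87), {-97/8, 7/76}))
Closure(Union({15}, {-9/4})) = {-9/4, 15}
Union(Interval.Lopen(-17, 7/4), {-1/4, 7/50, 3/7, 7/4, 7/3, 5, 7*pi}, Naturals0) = Union({7/3, 7*pi}, Interval.Lopen(-17, 7/4), Naturals0)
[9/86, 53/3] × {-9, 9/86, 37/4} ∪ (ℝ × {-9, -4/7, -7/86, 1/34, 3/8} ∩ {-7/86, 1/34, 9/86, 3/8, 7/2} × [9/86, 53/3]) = ({-7/86, 1/34, 9/86, 3/8, 7/2} × {3/8}) ∪ ([9/86, 53/3] × {-9, 9/86, 37/4})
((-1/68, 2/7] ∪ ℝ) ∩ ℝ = (-∞, ∞)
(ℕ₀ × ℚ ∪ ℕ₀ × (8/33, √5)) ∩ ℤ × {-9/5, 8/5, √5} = ℕ₀ × {-9/5, 8/5}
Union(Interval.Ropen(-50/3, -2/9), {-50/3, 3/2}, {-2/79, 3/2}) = Union({-2/79, 3/2}, Interval.Ropen(-50/3, -2/9))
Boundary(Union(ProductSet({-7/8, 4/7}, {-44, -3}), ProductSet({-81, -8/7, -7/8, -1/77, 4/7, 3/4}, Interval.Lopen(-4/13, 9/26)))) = Union(ProductSet({-7/8, 4/7}, {-44, -3}), ProductSet({-81, -8/7, -7/8, -1/77, 4/7, 3/4}, Interval(-4/13, 9/26)))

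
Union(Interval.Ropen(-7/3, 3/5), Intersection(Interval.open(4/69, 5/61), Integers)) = Interval.Ropen(-7/3, 3/5)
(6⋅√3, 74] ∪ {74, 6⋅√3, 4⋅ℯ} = [6⋅√3, 74]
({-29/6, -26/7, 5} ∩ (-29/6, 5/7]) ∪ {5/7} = {-26/7, 5/7}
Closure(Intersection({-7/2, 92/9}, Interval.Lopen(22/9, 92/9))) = {92/9}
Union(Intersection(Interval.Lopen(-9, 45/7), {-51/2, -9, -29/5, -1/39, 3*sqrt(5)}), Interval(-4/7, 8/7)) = Union({-29/5}, Interval(-4/7, 8/7))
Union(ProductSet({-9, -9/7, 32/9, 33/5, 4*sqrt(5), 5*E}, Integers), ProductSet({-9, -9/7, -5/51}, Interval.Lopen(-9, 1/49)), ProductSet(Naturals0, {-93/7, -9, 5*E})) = Union(ProductSet({-9, -9/7, -5/51}, Interval.Lopen(-9, 1/49)), ProductSet({-9, -9/7, 32/9, 33/5, 4*sqrt(5), 5*E}, Integers), ProductSet(Naturals0, {-93/7, -9, 5*E}))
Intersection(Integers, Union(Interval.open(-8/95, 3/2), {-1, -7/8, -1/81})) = Union({-1}, Range(0, 2, 1))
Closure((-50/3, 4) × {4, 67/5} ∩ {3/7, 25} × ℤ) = {3/7} × {4}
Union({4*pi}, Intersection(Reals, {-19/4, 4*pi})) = {-19/4, 4*pi}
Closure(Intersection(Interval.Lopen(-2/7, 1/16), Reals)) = Interval(-2/7, 1/16)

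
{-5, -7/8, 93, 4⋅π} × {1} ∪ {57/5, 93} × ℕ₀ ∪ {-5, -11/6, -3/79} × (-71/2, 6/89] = ({57/5, 93} × ℕ₀) ∪ ({-5, -11/6, -3/79} × (-71/2, 6/89]) ∪ ({-5, -7/8, 93, 4⋅π} × {1})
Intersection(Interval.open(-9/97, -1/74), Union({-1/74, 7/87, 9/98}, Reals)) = Interval.open(-9/97, -1/74)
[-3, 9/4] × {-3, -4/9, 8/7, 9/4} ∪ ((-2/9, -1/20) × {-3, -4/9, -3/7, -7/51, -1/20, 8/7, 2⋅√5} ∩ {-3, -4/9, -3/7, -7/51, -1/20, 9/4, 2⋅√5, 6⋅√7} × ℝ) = ([-3, 9/4] × {-3, -4/9, 8/7, 9/4}) ∪ ({-7/51} × {-3, -4/9, -3/7, -7/51, -1/20, 8/7, 2⋅√5})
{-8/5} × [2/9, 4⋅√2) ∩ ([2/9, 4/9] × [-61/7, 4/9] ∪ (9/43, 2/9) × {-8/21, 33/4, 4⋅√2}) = ∅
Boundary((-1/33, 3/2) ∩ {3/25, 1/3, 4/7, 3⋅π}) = {3/25, 1/3, 4/7}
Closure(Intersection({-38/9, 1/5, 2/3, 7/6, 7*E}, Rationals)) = {-38/9, 1/5, 2/3, 7/6}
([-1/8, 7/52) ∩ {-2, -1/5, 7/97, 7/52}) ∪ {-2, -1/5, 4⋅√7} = {-2, -1/5, 7/97, 4⋅√7}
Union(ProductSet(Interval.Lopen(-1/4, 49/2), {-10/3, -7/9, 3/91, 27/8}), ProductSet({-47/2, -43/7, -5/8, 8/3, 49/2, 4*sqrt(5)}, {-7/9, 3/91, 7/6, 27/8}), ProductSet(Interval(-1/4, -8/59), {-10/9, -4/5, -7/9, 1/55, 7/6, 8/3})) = Union(ProductSet({-47/2, -43/7, -5/8, 8/3, 49/2, 4*sqrt(5)}, {-7/9, 3/91, 7/6, 27/8}), ProductSet(Interval(-1/4, -8/59), {-10/9, -4/5, -7/9, 1/55, 7/6, 8/3}), ProductSet(Interval.Lopen(-1/4, 49/2), {-10/3, -7/9, 3/91, 27/8}))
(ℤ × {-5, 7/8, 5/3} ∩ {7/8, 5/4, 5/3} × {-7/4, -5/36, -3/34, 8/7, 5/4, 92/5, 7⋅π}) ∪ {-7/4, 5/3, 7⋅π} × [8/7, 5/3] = {-7/4, 5/3, 7⋅π} × [8/7, 5/3]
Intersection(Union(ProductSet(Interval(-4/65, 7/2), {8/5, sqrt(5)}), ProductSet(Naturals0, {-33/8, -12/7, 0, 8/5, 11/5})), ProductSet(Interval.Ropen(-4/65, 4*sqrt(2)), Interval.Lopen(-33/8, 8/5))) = Union(ProductSet(Interval(-4/65, 7/2), {8/5}), ProductSet(Range(0, 6, 1), {-12/7, 0, 8/5}))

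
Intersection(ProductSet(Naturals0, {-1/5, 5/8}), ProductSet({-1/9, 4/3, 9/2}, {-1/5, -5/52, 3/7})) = EmptySet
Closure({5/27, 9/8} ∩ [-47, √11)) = {5/27, 9/8}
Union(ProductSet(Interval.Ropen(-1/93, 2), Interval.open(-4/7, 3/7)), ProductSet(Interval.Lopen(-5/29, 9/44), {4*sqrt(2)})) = Union(ProductSet(Interval.Lopen(-5/29, 9/44), {4*sqrt(2)}), ProductSet(Interval.Ropen(-1/93, 2), Interval.open(-4/7, 3/7)))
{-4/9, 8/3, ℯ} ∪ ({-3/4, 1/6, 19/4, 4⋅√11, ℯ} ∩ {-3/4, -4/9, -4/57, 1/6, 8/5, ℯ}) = {-3/4, -4/9, 1/6, 8/3, ℯ}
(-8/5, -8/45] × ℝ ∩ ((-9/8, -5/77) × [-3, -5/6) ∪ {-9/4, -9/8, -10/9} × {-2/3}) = ({-9/8, -10/9} × {-2/3}) ∪ ((-9/8, -8/45] × [-3, -5/6))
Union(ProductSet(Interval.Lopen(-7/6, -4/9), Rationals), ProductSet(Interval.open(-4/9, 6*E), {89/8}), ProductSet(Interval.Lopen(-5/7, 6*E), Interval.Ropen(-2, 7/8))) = Union(ProductSet(Interval.Lopen(-7/6, -4/9), Rationals), ProductSet(Interval.Lopen(-5/7, 6*E), Interval.Ropen(-2, 7/8)), ProductSet(Interval.open(-4/9, 6*E), {89/8}))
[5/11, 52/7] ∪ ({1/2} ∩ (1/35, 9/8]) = [5/11, 52/7]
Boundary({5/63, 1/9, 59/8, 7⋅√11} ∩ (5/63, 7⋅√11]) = {1/9, 59/8, 7⋅√11}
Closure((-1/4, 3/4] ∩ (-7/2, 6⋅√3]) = [-1/4, 3/4]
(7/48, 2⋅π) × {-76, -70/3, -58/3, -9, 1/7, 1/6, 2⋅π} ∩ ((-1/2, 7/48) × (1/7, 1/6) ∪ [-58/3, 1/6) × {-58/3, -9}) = (7/48, 1/6) × {-58/3, -9}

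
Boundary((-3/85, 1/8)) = {-3/85, 1/8}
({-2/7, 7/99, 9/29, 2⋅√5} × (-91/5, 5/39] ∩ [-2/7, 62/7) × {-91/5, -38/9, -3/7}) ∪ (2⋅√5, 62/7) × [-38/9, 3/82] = ({-2/7, 7/99, 9/29, 2⋅√5} × {-38/9, -3/7}) ∪ ((2⋅√5, 62/7) × [-38/9, 3/82])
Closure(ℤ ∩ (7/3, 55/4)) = {3, 4, …, 13}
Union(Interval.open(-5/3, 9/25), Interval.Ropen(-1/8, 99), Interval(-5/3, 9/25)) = Interval.Ropen(-5/3, 99)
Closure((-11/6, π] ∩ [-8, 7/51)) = [-11/6, 7/51]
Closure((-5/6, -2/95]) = [-5/6, -2/95]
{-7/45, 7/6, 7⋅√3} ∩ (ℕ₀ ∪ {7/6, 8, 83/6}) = {7/6}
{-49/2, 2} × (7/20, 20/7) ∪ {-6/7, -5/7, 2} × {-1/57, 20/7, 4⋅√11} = ({-49/2, 2} × (7/20, 20/7)) ∪ ({-6/7, -5/7, 2} × {-1/57, 20/7, 4⋅√11})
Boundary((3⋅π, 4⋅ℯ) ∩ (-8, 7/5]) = ∅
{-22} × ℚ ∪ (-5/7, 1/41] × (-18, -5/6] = ({-22} × ℚ) ∪ ((-5/7, 1/41] × (-18, -5/6])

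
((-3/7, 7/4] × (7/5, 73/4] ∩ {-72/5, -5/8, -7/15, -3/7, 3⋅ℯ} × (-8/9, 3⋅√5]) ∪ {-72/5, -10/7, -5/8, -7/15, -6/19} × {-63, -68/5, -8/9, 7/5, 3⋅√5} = {-72/5, -10/7, -5/8, -7/15, -6/19} × {-63, -68/5, -8/9, 7/5, 3⋅√5}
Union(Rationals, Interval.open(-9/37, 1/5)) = Union(Interval(-9/37, 1/5), Rationals)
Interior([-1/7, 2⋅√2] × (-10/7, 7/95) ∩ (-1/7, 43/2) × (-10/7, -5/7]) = (-1/7, 2⋅√2) × (-10/7, -5/7)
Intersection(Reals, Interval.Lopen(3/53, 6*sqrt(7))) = Interval.Lopen(3/53, 6*sqrt(7))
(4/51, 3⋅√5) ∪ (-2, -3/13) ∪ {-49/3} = {-49/3} ∪ (-2, -3/13) ∪ (4/51, 3⋅√5)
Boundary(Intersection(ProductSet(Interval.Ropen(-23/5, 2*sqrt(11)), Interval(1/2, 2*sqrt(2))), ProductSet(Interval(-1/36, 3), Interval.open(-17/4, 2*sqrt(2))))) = Union(ProductSet({-1/36, 3}, Interval(1/2, 2*sqrt(2))), ProductSet(Interval(-1/36, 3), {1/2, 2*sqrt(2)}))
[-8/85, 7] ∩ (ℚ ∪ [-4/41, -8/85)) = ℚ ∩ [-8/85, 7]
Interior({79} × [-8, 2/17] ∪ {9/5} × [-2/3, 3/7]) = ∅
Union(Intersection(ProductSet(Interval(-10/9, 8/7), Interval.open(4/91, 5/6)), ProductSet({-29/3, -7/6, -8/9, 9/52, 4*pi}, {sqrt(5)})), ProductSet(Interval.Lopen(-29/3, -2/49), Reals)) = ProductSet(Interval.Lopen(-29/3, -2/49), Reals)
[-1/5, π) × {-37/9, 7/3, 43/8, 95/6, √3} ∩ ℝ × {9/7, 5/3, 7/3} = [-1/5, π) × {7/3}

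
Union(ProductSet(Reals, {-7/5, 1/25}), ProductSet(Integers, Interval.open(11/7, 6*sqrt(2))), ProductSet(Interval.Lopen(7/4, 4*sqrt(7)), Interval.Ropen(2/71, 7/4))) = Union(ProductSet(Integers, Interval.open(11/7, 6*sqrt(2))), ProductSet(Interval.Lopen(7/4, 4*sqrt(7)), Interval.Ropen(2/71, 7/4)), ProductSet(Reals, {-7/5, 1/25}))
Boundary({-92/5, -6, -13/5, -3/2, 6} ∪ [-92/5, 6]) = {-92/5, 6}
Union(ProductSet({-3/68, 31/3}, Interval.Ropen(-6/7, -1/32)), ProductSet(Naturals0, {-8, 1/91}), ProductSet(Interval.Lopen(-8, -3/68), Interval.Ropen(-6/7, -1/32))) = Union(ProductSet(Naturals0, {-8, 1/91}), ProductSet(Union({31/3}, Interval.Lopen(-8, -3/68)), Interval.Ropen(-6/7, -1/32)))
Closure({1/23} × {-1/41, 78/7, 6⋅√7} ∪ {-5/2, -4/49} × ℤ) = ({-5/2, -4/49} × ℤ) ∪ ({1/23} × {-1/41, 78/7, 6⋅√7})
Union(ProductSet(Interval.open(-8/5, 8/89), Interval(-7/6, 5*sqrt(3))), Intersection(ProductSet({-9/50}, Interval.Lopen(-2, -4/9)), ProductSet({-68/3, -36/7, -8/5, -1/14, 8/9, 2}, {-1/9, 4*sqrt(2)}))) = ProductSet(Interval.open(-8/5, 8/89), Interval(-7/6, 5*sqrt(3)))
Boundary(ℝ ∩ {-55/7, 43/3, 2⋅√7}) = {-55/7, 43/3, 2⋅√7}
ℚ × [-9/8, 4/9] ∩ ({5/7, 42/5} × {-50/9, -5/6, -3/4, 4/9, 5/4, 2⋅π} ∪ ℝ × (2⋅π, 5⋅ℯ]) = {5/7, 42/5} × {-5/6, -3/4, 4/9}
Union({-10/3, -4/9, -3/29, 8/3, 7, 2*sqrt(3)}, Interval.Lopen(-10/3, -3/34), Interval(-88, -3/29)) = Union({8/3, 7, 2*sqrt(3)}, Interval(-88, -3/34))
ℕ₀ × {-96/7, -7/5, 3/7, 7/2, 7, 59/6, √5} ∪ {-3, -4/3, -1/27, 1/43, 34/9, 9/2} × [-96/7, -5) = (ℕ₀ × {-96/7, -7/5, 3/7, 7/2, 7, 59/6, √5}) ∪ ({-3, -4/3, -1/27, 1/43, 34/9, 9/2} × [-96/7, -5))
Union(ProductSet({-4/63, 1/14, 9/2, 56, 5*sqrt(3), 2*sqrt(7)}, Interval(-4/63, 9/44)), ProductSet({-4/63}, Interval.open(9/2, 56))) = Union(ProductSet({-4/63}, Interval.open(9/2, 56)), ProductSet({-4/63, 1/14, 9/2, 56, 5*sqrt(3), 2*sqrt(7)}, Interval(-4/63, 9/44)))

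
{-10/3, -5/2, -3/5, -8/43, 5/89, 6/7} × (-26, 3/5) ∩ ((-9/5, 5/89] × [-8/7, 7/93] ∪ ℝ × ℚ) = ({-3/5, -8/43, 5/89} × [-8/7, 7/93]) ∪ ({-10/3, -5/2, -3/5, -8/43, 5/89, 6/7} × (ℚ ∩ (-26, 3/5)))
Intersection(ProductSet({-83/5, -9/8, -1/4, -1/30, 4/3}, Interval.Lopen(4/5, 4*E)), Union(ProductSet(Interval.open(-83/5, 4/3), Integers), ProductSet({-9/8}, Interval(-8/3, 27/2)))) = Union(ProductSet({-9/8}, Interval.Lopen(4/5, 4*E)), ProductSet({-9/8, -1/4, -1/30}, Range(1, 11, 1)))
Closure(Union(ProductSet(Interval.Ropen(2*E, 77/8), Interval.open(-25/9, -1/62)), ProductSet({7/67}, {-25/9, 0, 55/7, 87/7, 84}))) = Union(ProductSet({7/67}, {-25/9, 0, 55/7, 87/7, 84}), ProductSet({77/8, 2*E}, Interval(-25/9, -1/62)), ProductSet(Interval(2*E, 77/8), {-25/9, -1/62}), ProductSet(Interval.Ropen(2*E, 77/8), Interval.open(-25/9, -1/62)))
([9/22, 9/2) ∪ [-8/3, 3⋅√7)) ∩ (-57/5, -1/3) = [-8/3, -1/3)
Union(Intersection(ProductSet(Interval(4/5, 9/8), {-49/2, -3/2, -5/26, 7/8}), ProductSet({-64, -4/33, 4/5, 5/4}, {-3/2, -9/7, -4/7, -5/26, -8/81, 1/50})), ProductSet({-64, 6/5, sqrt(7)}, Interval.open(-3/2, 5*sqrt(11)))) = Union(ProductSet({4/5}, {-3/2, -5/26}), ProductSet({-64, 6/5, sqrt(7)}, Interval.open(-3/2, 5*sqrt(11))))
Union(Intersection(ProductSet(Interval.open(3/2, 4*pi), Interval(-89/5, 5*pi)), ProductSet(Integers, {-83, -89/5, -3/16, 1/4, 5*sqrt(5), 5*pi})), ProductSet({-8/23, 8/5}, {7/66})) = Union(ProductSet({-8/23, 8/5}, {7/66}), ProductSet(Range(2, 13, 1), {-89/5, -3/16, 1/4, 5*sqrt(5), 5*pi}))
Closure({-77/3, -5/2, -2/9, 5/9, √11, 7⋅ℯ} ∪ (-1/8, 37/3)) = {-77/3, -5/2, -2/9, 7⋅ℯ} ∪ [-1/8, 37/3]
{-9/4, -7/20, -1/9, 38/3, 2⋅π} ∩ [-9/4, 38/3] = {-9/4, -7/20, -1/9, 38/3, 2⋅π}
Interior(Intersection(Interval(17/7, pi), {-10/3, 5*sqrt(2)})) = EmptySet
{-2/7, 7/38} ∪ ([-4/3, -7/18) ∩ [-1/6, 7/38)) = {-2/7, 7/38}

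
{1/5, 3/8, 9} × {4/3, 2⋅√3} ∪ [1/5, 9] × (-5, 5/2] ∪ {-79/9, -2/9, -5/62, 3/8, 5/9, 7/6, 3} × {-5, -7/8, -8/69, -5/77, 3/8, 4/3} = ([1/5, 9] × (-5, 5/2]) ∪ ({1/5, 3/8, 9} × {4/3, 2⋅√3}) ∪ ({-79/9, -2/9, -5/62, 3/8, 5/9, 7/6, 3} × {-5, -7/8, -8/69, -5/77, 3/8, 4/3})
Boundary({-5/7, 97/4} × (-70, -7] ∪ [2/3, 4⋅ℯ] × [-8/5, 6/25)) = ({-5/7, 97/4} × [-70, -7]) ∪ ({2/3, 4⋅ℯ} × [-8/5, 6/25]) ∪ ([2/3, 4⋅ℯ] × {-8/5, 6/25})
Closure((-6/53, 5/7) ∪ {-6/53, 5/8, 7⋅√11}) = [-6/53, 5/7] ∪ {7⋅√11}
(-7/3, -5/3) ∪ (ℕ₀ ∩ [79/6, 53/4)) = (-7/3, -5/3)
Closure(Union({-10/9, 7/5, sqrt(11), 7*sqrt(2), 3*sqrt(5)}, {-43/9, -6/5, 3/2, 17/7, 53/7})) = {-43/9, -6/5, -10/9, 7/5, 3/2, 17/7, 53/7, sqrt(11), 7*sqrt(2), 3*sqrt(5)}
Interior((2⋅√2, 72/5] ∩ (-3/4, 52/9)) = (2⋅√2, 52/9)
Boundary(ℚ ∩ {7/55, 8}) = {7/55, 8}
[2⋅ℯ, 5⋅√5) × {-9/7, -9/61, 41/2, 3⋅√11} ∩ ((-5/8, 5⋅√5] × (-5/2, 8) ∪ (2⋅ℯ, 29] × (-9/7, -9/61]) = [2⋅ℯ, 5⋅√5) × {-9/7, -9/61}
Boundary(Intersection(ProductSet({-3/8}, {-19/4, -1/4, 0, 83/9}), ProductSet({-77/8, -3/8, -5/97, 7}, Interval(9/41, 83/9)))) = ProductSet({-3/8}, {83/9})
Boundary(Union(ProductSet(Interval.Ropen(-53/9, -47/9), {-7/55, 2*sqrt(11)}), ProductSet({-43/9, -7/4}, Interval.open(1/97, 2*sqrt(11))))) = Union(ProductSet({-43/9, -7/4}, Interval(1/97, 2*sqrt(11))), ProductSet(Interval(-53/9, -47/9), {-7/55, 2*sqrt(11)}))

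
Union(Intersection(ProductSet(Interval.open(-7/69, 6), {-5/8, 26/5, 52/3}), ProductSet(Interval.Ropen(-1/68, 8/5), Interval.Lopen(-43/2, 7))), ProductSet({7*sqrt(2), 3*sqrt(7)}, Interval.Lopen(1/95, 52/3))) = Union(ProductSet({7*sqrt(2), 3*sqrt(7)}, Interval.Lopen(1/95, 52/3)), ProductSet(Interval.Ropen(-1/68, 8/5), {-5/8, 26/5}))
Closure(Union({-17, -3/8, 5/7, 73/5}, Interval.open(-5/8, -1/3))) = Union({-17, 5/7, 73/5}, Interval(-5/8, -1/3))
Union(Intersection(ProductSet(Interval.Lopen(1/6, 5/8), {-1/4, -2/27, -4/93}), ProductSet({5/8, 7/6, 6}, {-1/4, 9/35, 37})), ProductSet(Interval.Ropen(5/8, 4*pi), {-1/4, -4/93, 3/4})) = ProductSet(Interval.Ropen(5/8, 4*pi), {-1/4, -4/93, 3/4})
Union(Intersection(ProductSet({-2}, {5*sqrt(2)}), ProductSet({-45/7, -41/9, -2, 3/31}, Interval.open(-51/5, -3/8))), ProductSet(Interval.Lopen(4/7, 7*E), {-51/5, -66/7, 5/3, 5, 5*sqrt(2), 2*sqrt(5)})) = ProductSet(Interval.Lopen(4/7, 7*E), {-51/5, -66/7, 5/3, 5, 5*sqrt(2), 2*sqrt(5)})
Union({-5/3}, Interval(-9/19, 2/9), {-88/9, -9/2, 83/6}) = Union({-88/9, -9/2, -5/3, 83/6}, Interval(-9/19, 2/9))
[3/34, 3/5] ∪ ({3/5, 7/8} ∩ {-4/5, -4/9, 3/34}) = [3/34, 3/5]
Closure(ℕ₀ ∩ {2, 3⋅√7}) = {2}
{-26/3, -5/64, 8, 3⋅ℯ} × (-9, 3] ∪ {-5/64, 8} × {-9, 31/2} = ({-5/64, 8} × {-9, 31/2}) ∪ ({-26/3, -5/64, 8, 3⋅ℯ} × (-9, 3])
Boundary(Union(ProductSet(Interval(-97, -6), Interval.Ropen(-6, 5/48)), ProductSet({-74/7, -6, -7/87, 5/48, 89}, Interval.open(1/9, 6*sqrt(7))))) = Union(ProductSet({-97, -6}, Interval(-6, 5/48)), ProductSet({-74/7, -6, -7/87, 5/48, 89}, Interval(1/9, 6*sqrt(7))), ProductSet(Interval(-97, -6), {-6, 5/48}))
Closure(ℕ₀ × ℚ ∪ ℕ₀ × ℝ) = ℕ₀ × ℝ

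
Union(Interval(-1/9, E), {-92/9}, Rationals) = Union(Interval(-1/9, E), Rationals)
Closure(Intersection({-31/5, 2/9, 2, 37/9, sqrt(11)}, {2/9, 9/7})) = {2/9}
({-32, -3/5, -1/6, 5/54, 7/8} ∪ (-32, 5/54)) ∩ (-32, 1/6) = (-32, 5/54]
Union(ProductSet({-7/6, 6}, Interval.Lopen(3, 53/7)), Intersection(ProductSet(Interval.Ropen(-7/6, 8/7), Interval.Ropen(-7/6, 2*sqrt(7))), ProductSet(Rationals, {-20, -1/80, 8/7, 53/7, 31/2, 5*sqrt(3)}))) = Union(ProductSet({-7/6, 6}, Interval.Lopen(3, 53/7)), ProductSet(Intersection(Interval.Ropen(-7/6, 8/7), Rationals), {-1/80, 8/7}))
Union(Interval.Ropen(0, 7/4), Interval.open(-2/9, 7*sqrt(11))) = Interval.open(-2/9, 7*sqrt(11))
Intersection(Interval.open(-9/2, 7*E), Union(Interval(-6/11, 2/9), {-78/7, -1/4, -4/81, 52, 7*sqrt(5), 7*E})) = Union({7*sqrt(5)}, Interval(-6/11, 2/9))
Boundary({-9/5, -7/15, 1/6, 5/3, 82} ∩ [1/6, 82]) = {1/6, 5/3, 82}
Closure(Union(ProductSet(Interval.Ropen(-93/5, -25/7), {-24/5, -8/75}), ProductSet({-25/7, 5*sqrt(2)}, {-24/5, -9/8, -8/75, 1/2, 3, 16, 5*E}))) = Union(ProductSet({-25/7, 5*sqrt(2)}, {-24/5, -9/8, -8/75, 1/2, 3, 16, 5*E}), ProductSet(Interval(-93/5, -25/7), {-24/5, -8/75}))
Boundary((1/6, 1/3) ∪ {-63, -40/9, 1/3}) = {-63, -40/9, 1/6, 1/3}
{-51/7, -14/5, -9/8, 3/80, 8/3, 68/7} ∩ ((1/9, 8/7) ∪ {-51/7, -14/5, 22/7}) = {-51/7, -14/5}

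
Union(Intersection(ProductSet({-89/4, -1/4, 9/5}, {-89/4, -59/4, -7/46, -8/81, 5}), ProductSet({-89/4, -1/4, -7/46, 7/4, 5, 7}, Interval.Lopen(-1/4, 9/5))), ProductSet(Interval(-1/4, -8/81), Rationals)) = Union(ProductSet({-89/4, -1/4}, {-7/46, -8/81}), ProductSet(Interval(-1/4, -8/81), Rationals))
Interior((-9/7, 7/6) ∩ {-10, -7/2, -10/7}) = ∅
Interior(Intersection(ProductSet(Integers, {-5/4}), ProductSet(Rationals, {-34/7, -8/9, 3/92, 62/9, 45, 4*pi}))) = EmptySet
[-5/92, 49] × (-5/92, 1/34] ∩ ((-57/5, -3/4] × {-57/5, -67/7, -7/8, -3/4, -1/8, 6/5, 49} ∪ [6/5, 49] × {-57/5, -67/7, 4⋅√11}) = ∅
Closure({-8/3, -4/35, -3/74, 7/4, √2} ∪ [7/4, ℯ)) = {-8/3, -4/35, -3/74, √2} ∪ [7/4, ℯ]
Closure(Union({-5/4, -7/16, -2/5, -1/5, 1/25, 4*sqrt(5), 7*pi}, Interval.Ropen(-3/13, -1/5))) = Union({-5/4, -7/16, -2/5, 1/25, 4*sqrt(5), 7*pi}, Interval(-3/13, -1/5))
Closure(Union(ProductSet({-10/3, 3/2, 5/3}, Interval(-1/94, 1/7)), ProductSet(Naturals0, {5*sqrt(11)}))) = Union(ProductSet({-10/3, 3/2, 5/3}, Interval(-1/94, 1/7)), ProductSet(Naturals0, {5*sqrt(11)}))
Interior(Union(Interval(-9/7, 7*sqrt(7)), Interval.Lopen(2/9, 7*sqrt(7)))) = Interval.open(-9/7, 7*sqrt(7))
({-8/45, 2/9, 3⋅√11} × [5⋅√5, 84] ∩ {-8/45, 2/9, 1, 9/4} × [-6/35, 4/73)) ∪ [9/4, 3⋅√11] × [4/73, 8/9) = [9/4, 3⋅√11] × [4/73, 8/9)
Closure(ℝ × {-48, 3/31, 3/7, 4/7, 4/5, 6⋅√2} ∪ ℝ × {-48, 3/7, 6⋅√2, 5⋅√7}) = ℝ × {-48, 3/31, 3/7, 4/7, 4/5, 6⋅√2, 5⋅√7}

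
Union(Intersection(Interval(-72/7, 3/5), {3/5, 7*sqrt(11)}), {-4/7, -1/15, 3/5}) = {-4/7, -1/15, 3/5}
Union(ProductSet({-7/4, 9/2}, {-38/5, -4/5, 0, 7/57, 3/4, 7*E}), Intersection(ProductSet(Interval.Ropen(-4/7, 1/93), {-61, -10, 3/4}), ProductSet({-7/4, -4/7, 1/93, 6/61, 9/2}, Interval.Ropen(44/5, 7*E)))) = ProductSet({-7/4, 9/2}, {-38/5, -4/5, 0, 7/57, 3/4, 7*E})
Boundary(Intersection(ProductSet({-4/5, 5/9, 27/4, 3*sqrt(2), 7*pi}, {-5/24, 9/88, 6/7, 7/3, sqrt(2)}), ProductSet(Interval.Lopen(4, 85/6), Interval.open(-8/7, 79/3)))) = ProductSet({27/4, 3*sqrt(2)}, {-5/24, 9/88, 6/7, 7/3, sqrt(2)})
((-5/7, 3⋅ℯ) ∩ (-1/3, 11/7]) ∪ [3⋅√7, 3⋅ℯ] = (-1/3, 11/7] ∪ [3⋅√7, 3⋅ℯ]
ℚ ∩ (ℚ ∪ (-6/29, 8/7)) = ℚ ∪ (ℚ ∩ [-6/29, 8/7])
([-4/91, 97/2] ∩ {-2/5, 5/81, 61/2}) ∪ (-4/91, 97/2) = (-4/91, 97/2)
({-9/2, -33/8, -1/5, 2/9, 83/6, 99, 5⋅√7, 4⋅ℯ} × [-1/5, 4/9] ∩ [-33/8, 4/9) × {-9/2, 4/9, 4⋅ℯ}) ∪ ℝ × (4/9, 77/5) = ({-33/8, -1/5, 2/9} × {4/9}) ∪ (ℝ × (4/9, 77/5))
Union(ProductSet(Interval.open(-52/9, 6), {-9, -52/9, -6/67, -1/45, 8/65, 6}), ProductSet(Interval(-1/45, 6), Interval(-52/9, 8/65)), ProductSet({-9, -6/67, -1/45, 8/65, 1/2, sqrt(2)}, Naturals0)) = Union(ProductSet({-9, -6/67, -1/45, 8/65, 1/2, sqrt(2)}, Naturals0), ProductSet(Interval.open(-52/9, 6), {-9, -52/9, -6/67, -1/45, 8/65, 6}), ProductSet(Interval(-1/45, 6), Interval(-52/9, 8/65)))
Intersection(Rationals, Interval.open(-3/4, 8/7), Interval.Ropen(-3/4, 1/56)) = Intersection(Interval.open(-3/4, 1/56), Rationals)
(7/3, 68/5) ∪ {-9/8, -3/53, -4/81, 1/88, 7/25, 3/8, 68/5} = {-9/8, -3/53, -4/81, 1/88, 7/25, 3/8} ∪ (7/3, 68/5]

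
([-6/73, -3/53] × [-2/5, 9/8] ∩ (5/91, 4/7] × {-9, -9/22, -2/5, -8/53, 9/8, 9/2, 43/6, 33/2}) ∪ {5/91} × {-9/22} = {5/91} × {-9/22}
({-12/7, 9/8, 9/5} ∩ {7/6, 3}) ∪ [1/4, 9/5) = [1/4, 9/5)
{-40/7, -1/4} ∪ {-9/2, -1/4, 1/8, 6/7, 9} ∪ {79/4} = {-40/7, -9/2, -1/4, 1/8, 6/7, 9, 79/4}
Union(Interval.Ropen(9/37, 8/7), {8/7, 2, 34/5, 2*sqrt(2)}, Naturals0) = Union({34/5, 2*sqrt(2)}, Interval(9/37, 8/7), Naturals0)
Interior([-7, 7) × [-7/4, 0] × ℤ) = ∅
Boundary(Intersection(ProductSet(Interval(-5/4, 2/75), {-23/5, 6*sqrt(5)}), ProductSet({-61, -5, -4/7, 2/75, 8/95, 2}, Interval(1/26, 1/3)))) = EmptySet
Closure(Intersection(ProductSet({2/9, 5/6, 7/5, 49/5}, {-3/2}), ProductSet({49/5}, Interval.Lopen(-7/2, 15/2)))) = ProductSet({49/5}, {-3/2})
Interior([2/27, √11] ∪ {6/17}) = (2/27, √11)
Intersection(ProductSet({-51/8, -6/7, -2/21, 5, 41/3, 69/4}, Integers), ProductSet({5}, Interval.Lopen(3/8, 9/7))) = ProductSet({5}, Range(1, 2, 1))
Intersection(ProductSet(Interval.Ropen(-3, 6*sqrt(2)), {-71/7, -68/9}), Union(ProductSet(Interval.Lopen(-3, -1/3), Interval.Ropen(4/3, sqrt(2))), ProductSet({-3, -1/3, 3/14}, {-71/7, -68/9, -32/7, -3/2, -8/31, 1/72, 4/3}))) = ProductSet({-3, -1/3, 3/14}, {-71/7, -68/9})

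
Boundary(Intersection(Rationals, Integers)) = Integers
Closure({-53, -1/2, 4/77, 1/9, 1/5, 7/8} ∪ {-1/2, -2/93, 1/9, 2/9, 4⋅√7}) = {-53, -1/2, -2/93, 4/77, 1/9, 1/5, 2/9, 7/8, 4⋅√7}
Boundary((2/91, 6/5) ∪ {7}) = {2/91, 6/5, 7}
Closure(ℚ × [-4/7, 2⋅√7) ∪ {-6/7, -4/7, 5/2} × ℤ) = ({-6/7, -4/7, 5/2} × ℤ) ∪ (ℝ × [-4/7, 2⋅√7])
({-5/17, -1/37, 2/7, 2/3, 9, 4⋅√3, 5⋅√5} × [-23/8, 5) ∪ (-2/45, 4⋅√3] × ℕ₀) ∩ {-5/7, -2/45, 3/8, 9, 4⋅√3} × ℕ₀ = ({3/8, 4⋅√3} × ℕ₀) ∪ ({9, 4⋅√3} × {0, 1, …, 4})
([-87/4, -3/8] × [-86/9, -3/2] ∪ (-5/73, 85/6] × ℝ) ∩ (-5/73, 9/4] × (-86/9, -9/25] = (-5/73, 9/4] × (-86/9, -9/25]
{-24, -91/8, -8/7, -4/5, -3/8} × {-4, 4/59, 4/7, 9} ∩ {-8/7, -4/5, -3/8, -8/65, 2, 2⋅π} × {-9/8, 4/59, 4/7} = {-8/7, -4/5, -3/8} × {4/59, 4/7}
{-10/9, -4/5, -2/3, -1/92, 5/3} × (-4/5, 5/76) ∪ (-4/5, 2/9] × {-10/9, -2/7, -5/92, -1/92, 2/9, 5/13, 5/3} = ({-10/9, -4/5, -2/3, -1/92, 5/3} × (-4/5, 5/76)) ∪ ((-4/5, 2/9] × {-10/9, -2/7, -5/92, -1/92, 2/9, 5/13, 5/3})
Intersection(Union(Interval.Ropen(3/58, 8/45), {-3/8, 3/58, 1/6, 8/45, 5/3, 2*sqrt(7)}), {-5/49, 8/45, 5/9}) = {8/45}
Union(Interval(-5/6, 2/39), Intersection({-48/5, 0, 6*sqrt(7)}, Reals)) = Union({-48/5, 6*sqrt(7)}, Interval(-5/6, 2/39))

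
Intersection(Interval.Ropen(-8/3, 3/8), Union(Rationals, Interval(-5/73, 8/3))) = Union(Intersection(Interval.Ropen(-8/3, 3/8), Rationals), Interval.Ropen(-5/73, 3/8))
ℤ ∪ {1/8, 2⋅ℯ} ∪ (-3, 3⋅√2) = ℤ ∪ [-3, 3⋅√2) ∪ {2⋅ℯ}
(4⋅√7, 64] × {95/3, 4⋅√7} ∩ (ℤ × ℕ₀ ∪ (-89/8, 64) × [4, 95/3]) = (4⋅√7, 64) × {95/3, 4⋅√7}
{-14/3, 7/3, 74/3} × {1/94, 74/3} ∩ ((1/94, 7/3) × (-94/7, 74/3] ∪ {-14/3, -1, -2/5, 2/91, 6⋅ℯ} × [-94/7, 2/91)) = {-14/3} × {1/94}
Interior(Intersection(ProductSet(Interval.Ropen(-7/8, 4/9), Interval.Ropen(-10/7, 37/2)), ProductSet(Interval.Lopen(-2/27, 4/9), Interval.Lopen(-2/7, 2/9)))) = ProductSet(Interval.open(-2/27, 4/9), Interval.open(-2/7, 2/9))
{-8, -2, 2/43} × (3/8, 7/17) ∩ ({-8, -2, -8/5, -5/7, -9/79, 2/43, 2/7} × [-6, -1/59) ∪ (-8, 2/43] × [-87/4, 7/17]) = {-2, 2/43} × (3/8, 7/17)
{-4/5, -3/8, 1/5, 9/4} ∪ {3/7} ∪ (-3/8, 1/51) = {-4/5, 1/5, 3/7, 9/4} ∪ [-3/8, 1/51)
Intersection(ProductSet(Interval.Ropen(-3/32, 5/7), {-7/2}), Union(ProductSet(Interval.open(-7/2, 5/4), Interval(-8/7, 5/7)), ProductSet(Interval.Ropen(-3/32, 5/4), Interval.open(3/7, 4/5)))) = EmptySet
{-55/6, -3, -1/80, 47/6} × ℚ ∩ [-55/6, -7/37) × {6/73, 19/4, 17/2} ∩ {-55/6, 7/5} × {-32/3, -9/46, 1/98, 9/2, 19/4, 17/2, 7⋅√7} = {-55/6} × {19/4, 17/2}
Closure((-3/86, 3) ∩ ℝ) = [-3/86, 3]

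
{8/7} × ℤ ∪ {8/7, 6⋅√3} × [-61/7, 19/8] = ({8/7} × ℤ) ∪ ({8/7, 6⋅√3} × [-61/7, 19/8])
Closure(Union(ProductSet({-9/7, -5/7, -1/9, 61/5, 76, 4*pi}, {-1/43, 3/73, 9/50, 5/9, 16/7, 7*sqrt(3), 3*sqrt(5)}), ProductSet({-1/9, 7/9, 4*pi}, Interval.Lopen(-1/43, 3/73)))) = Union(ProductSet({-1/9, 7/9, 4*pi}, Interval(-1/43, 3/73)), ProductSet({-9/7, -5/7, -1/9, 61/5, 76, 4*pi}, {-1/43, 3/73, 9/50, 5/9, 16/7, 7*sqrt(3), 3*sqrt(5)}))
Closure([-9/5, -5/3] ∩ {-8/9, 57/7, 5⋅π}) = ∅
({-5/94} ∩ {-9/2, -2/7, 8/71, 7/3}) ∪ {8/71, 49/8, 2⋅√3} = {8/71, 49/8, 2⋅√3}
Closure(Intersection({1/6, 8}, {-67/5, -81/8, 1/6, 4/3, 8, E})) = {1/6, 8}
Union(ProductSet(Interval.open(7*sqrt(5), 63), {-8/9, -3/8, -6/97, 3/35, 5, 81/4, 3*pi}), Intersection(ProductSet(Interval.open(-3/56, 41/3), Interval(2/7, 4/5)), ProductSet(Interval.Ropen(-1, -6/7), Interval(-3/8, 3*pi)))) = ProductSet(Interval.open(7*sqrt(5), 63), {-8/9, -3/8, -6/97, 3/35, 5, 81/4, 3*pi})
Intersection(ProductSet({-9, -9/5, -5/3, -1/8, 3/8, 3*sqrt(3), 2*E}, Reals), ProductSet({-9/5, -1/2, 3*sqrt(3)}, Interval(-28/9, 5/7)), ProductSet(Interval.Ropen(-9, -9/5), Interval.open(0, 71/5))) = EmptySet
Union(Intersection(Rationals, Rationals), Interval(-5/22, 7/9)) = Union(Interval(-5/22, 7/9), Rationals)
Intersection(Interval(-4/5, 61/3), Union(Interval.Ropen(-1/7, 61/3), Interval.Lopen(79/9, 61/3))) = Interval(-1/7, 61/3)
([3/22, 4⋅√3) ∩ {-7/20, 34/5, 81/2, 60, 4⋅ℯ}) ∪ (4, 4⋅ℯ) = (4, 4⋅ℯ)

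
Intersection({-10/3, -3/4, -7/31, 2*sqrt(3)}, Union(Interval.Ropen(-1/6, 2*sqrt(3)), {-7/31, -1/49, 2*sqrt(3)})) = {-7/31, 2*sqrt(3)}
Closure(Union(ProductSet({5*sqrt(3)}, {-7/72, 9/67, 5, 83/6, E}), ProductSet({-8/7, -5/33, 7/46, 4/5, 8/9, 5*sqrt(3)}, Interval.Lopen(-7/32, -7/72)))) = Union(ProductSet({5*sqrt(3)}, {-7/72, 9/67, 5, 83/6, E}), ProductSet({-8/7, -5/33, 7/46, 4/5, 8/9, 5*sqrt(3)}, Interval(-7/32, -7/72)))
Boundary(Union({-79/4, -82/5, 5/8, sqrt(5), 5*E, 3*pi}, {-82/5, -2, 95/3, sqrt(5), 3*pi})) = {-79/4, -82/5, -2, 5/8, 95/3, sqrt(5), 5*E, 3*pi}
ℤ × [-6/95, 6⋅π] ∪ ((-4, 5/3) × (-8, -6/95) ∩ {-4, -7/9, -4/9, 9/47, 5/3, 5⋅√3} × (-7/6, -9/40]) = (ℤ × [-6/95, 6⋅π]) ∪ ({-7/9, -4/9, 9/47} × (-7/6, -9/40])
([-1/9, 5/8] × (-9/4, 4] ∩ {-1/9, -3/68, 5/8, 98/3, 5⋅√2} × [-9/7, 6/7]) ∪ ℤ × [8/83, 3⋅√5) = ({-1/9, -3/68, 5/8} × [-9/7, 6/7]) ∪ (ℤ × [8/83, 3⋅√5))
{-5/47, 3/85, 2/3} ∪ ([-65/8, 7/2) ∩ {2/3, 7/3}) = {-5/47, 3/85, 2/3, 7/3}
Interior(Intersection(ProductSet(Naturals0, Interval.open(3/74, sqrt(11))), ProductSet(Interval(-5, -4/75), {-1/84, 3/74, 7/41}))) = EmptySet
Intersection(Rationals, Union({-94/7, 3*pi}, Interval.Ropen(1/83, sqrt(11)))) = Union({-94/7}, Intersection(Interval.Ropen(1/83, sqrt(11)), Rationals))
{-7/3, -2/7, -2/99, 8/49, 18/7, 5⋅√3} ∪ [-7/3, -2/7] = [-7/3, -2/7] ∪ {-2/99, 8/49, 18/7, 5⋅√3}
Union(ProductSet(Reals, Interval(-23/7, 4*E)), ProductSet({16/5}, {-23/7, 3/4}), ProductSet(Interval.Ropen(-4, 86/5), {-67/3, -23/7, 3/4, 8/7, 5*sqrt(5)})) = Union(ProductSet(Interval.Ropen(-4, 86/5), {-67/3, -23/7, 3/4, 8/7, 5*sqrt(5)}), ProductSet(Reals, Interval(-23/7, 4*E)))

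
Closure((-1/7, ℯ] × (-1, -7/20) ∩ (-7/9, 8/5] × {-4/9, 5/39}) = [-1/7, 8/5] × {-4/9}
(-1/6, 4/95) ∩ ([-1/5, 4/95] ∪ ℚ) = (-1/6, 4/95) ∪ (ℚ ∩ (-1/6, 4/95))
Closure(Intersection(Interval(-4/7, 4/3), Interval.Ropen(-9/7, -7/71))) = Interval(-4/7, -7/71)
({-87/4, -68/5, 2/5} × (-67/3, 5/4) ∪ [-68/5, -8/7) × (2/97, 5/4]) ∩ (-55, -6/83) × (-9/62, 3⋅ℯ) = ({-87/4, -68/5} × (-9/62, 5/4)) ∪ ([-68/5, -8/7) × (2/97, 5/4])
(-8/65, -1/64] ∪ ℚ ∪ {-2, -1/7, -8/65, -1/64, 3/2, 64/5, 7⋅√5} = ℚ ∪ [-8/65, -1/64] ∪ {7⋅√5}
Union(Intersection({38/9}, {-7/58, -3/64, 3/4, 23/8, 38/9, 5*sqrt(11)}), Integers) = Union({38/9}, Integers)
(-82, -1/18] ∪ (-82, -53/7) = (-82, -1/18]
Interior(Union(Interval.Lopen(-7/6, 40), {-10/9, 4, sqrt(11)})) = Interval.open(-7/6, 40)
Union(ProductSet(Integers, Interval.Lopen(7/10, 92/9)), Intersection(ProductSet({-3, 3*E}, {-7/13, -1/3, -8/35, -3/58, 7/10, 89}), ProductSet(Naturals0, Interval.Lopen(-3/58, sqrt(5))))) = ProductSet(Integers, Interval.Lopen(7/10, 92/9))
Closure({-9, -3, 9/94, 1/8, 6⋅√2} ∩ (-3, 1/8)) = {9/94}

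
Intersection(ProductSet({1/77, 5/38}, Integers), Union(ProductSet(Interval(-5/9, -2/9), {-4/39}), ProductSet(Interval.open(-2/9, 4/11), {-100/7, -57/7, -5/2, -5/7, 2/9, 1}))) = ProductSet({1/77, 5/38}, {1})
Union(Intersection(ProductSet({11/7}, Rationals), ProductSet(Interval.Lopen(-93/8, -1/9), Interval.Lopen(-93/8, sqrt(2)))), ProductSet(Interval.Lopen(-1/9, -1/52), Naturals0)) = ProductSet(Interval.Lopen(-1/9, -1/52), Naturals0)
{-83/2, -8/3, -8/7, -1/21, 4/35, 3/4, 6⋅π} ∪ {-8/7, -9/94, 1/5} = {-83/2, -8/3, -8/7, -9/94, -1/21, 4/35, 1/5, 3/4, 6⋅π}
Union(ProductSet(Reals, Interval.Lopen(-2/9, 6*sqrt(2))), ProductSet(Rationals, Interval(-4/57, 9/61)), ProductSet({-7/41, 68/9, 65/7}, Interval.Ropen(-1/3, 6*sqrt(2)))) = Union(ProductSet({-7/41, 68/9, 65/7}, Interval.Ropen(-1/3, 6*sqrt(2))), ProductSet(Reals, Interval.Lopen(-2/9, 6*sqrt(2))))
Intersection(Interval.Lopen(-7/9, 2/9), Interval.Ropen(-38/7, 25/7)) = Interval.Lopen(-7/9, 2/9)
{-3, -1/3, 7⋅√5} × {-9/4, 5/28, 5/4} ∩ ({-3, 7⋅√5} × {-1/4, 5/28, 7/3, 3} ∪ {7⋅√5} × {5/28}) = {-3, 7⋅√5} × {5/28}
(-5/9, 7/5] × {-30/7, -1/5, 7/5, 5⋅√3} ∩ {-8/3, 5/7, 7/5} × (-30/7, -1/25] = {5/7, 7/5} × {-1/5}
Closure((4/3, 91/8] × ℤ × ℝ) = [4/3, 91/8] × ℤ × ℝ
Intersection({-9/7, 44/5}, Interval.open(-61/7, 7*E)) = {-9/7, 44/5}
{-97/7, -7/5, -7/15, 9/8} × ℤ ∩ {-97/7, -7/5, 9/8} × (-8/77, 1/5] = {-97/7, -7/5, 9/8} × {0}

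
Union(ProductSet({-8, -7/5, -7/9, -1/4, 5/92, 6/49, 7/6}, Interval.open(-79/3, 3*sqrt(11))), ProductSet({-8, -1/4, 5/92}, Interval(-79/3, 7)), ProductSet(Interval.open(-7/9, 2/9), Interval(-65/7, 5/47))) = Union(ProductSet({-8, -1/4, 5/92}, Interval(-79/3, 7)), ProductSet({-8, -7/5, -7/9, -1/4, 5/92, 6/49, 7/6}, Interval.open(-79/3, 3*sqrt(11))), ProductSet(Interval.open(-7/9, 2/9), Interval(-65/7, 5/47)))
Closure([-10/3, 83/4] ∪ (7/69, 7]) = [-10/3, 83/4]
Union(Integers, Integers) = Integers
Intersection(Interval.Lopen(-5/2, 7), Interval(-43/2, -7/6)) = Interval.Lopen(-5/2, -7/6)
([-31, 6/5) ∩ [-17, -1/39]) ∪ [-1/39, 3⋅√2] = [-17, 3⋅√2]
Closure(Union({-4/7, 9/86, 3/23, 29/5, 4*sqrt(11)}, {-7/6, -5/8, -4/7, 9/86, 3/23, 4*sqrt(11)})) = {-7/6, -5/8, -4/7, 9/86, 3/23, 29/5, 4*sqrt(11)}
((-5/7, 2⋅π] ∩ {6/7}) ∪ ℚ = ℚ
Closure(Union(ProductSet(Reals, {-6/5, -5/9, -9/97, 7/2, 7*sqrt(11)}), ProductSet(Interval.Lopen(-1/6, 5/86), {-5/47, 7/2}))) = Union(ProductSet(Interval(-1/6, 5/86), {-5/47, 7/2}), ProductSet(Reals, {-6/5, -5/9, -9/97, 7/2, 7*sqrt(11)}))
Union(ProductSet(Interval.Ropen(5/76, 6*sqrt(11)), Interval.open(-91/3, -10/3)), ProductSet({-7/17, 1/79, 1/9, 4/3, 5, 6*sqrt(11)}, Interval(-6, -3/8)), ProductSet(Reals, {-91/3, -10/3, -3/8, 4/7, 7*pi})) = Union(ProductSet({-7/17, 1/79, 1/9, 4/3, 5, 6*sqrt(11)}, Interval(-6, -3/8)), ProductSet(Interval.Ropen(5/76, 6*sqrt(11)), Interval.open(-91/3, -10/3)), ProductSet(Reals, {-91/3, -10/3, -3/8, 4/7, 7*pi}))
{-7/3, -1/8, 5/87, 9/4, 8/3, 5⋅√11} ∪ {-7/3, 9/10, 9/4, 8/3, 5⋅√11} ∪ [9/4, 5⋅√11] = {-7/3, -1/8, 5/87, 9/10} ∪ [9/4, 5⋅√11]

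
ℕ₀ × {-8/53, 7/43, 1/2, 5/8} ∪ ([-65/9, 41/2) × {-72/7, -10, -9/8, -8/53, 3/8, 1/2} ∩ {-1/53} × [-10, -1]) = ({-1/53} × {-10, -9/8}) ∪ (ℕ₀ × {-8/53, 7/43, 1/2, 5/8})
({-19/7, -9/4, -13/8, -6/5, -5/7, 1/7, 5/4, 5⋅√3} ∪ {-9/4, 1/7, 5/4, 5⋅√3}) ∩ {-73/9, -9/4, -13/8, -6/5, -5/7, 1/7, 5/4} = {-9/4, -13/8, -6/5, -5/7, 1/7, 5/4}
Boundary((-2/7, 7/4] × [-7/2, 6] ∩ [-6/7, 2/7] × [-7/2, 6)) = ({-2/7, 2/7} × [-7/2, 6]) ∪ ([-2/7, 2/7] × {-7/2, 6})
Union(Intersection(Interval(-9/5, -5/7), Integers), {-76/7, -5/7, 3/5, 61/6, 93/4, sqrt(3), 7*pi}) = Union({-76/7, -5/7, 3/5, 61/6, 93/4, sqrt(3), 7*pi}, Range(-1, 0, 1))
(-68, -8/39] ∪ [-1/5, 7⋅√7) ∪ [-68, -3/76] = [-68, 7⋅√7)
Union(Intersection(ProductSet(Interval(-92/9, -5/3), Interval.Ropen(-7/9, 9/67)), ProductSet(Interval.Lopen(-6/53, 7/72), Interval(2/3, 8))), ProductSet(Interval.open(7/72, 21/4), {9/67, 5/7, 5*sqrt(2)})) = ProductSet(Interval.open(7/72, 21/4), {9/67, 5/7, 5*sqrt(2)})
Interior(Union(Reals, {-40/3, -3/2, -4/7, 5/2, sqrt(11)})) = Reals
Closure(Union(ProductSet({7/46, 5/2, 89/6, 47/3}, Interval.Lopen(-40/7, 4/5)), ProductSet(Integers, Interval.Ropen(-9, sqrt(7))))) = Union(ProductSet({7/46, 5/2, 89/6, 47/3}, Interval(-40/7, 4/5)), ProductSet(Integers, Interval(-9, sqrt(7))))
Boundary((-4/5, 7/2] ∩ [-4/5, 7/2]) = {-4/5, 7/2}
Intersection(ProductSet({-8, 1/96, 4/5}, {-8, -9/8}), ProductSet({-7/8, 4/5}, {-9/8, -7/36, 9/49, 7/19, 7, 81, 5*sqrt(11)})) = ProductSet({4/5}, {-9/8})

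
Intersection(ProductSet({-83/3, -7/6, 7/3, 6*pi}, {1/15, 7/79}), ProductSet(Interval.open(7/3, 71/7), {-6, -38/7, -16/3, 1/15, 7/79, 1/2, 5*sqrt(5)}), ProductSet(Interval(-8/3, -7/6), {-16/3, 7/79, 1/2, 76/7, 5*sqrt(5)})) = EmptySet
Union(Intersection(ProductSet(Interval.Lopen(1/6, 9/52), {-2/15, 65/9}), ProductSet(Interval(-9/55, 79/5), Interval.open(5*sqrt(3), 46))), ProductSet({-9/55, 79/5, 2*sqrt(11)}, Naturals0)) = ProductSet({-9/55, 79/5, 2*sqrt(11)}, Naturals0)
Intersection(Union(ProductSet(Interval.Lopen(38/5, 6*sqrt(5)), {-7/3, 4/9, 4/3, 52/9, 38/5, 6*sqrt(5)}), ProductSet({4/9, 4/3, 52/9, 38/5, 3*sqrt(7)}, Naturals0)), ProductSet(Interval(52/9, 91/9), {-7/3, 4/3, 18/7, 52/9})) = ProductSet(Interval.Lopen(38/5, 91/9), {-7/3, 4/3, 52/9})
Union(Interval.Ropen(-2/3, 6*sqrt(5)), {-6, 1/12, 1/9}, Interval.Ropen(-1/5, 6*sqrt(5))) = Union({-6}, Interval.Ropen(-2/3, 6*sqrt(5)))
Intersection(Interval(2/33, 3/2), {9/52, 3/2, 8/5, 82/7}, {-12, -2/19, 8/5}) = EmptySet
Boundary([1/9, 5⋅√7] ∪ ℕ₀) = {1/9, 5⋅√7} ∪ (ℕ₀ \ (1/9, 5⋅√7))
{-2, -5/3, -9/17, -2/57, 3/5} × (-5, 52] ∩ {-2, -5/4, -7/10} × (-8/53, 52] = {-2} × (-8/53, 52]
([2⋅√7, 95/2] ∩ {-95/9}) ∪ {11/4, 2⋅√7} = {11/4, 2⋅√7}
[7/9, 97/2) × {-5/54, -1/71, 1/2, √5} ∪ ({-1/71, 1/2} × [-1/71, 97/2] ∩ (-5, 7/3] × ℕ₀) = ({-1/71, 1/2} × {0, 1, …, 48}) ∪ ([7/9, 97/2) × {-5/54, -1/71, 1/2, √5})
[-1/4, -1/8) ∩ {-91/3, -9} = ∅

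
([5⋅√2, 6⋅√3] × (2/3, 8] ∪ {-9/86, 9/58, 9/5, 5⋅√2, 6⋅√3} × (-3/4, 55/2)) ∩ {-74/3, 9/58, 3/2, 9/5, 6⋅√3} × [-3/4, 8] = {9/58, 9/5, 6⋅√3} × (-3/4, 8]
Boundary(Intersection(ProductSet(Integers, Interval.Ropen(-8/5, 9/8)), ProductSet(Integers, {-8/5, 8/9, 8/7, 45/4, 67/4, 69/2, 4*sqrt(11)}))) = ProductSet(Integers, {-8/5, 8/9})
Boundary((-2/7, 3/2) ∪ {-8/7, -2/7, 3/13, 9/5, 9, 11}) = {-8/7, -2/7, 3/2, 9/5, 9, 11}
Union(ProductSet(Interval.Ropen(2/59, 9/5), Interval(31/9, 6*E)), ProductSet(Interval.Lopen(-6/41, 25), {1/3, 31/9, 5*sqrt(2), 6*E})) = Union(ProductSet(Interval.Lopen(-6/41, 25), {1/3, 31/9, 5*sqrt(2), 6*E}), ProductSet(Interval.Ropen(2/59, 9/5), Interval(31/9, 6*E)))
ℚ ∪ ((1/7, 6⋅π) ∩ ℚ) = ℚ ∪ (ℚ ∩ (1/7, 6⋅π))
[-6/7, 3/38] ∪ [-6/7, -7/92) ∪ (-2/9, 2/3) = [-6/7, 2/3)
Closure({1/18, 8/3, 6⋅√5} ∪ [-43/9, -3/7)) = [-43/9, -3/7] ∪ {1/18, 8/3, 6⋅√5}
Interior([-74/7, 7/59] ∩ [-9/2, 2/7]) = (-9/2, 7/59)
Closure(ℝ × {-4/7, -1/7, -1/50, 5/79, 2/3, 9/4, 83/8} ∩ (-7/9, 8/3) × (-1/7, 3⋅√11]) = [-7/9, 8/3] × {-1/50, 5/79, 2/3, 9/4}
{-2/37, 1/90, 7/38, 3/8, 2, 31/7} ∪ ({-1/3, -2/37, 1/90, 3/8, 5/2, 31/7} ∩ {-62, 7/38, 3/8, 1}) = {-2/37, 1/90, 7/38, 3/8, 2, 31/7}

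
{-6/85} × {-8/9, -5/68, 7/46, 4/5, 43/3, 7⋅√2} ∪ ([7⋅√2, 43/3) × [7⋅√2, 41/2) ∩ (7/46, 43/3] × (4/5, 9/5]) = {-6/85} × {-8/9, -5/68, 7/46, 4/5, 43/3, 7⋅√2}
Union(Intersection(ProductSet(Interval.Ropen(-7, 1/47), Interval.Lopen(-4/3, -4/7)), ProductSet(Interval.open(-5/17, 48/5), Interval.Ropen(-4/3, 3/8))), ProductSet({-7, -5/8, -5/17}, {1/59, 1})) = Union(ProductSet({-7, -5/8, -5/17}, {1/59, 1}), ProductSet(Interval.open(-5/17, 1/47), Interval.Lopen(-4/3, -4/7)))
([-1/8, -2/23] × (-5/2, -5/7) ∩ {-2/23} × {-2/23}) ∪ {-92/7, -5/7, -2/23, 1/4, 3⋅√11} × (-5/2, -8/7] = {-92/7, -5/7, -2/23, 1/4, 3⋅√11} × (-5/2, -8/7]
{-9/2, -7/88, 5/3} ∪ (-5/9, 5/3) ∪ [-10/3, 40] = {-9/2} ∪ [-10/3, 40]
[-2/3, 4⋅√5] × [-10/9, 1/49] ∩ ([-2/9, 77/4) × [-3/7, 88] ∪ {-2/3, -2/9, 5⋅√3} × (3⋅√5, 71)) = [-2/9, 4⋅√5] × [-3/7, 1/49]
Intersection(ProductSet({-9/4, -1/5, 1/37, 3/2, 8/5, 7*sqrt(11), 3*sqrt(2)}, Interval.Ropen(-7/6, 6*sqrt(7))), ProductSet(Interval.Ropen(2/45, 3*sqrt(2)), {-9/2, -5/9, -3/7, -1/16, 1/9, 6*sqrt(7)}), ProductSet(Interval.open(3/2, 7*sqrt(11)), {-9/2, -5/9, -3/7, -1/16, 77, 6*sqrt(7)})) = ProductSet({8/5}, {-5/9, -3/7, -1/16})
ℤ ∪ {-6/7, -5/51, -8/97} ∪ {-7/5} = ℤ ∪ {-7/5, -6/7, -5/51, -8/97}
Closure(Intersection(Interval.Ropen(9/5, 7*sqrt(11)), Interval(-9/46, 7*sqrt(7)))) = Interval(9/5, 7*sqrt(7))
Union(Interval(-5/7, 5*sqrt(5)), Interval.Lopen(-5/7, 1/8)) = Interval(-5/7, 5*sqrt(5))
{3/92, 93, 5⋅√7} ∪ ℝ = ℝ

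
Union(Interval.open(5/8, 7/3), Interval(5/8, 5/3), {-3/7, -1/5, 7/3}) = Union({-3/7, -1/5}, Interval(5/8, 7/3))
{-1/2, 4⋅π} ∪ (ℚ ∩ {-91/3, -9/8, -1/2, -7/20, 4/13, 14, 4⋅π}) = {-91/3, -9/8, -1/2, -7/20, 4/13, 14, 4⋅π}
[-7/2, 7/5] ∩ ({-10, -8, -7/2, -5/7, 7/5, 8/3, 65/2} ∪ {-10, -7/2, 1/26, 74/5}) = {-7/2, -5/7, 1/26, 7/5}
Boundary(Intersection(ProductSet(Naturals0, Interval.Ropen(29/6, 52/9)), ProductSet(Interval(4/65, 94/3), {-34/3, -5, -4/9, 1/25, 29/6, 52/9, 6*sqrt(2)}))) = ProductSet(Range(1, 32, 1), {29/6})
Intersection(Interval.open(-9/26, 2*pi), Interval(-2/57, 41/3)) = Interval.Ropen(-2/57, 2*pi)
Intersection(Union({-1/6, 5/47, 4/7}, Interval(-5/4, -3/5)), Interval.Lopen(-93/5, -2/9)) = Interval(-5/4, -3/5)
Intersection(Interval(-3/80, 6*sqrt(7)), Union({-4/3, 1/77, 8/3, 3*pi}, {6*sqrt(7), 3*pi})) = {1/77, 8/3, 6*sqrt(7), 3*pi}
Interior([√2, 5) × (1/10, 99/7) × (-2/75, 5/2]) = (√2, 5) × (1/10, 99/7) × (-2/75, 5/2)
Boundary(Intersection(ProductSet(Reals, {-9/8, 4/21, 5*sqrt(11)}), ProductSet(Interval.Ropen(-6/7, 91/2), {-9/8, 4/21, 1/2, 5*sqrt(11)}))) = ProductSet(Interval(-6/7, 91/2), {-9/8, 4/21, 5*sqrt(11)})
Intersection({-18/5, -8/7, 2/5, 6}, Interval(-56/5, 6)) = {-18/5, -8/7, 2/5, 6}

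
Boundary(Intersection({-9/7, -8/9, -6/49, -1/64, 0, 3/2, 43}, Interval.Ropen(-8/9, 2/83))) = {-8/9, -6/49, -1/64, 0}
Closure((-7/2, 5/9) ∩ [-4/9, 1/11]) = [-4/9, 1/11]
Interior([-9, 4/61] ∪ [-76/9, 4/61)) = (-9, 4/61)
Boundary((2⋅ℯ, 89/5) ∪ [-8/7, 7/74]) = {-8/7, 7/74, 89/5, 2⋅ℯ}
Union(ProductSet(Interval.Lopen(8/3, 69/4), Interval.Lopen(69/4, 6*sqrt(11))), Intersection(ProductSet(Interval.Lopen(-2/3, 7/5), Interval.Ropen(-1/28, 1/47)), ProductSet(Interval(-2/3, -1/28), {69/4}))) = ProductSet(Interval.Lopen(8/3, 69/4), Interval.Lopen(69/4, 6*sqrt(11)))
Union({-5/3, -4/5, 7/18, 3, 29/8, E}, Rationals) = Union({E}, Rationals)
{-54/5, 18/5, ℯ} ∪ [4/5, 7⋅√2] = {-54/5} ∪ [4/5, 7⋅√2]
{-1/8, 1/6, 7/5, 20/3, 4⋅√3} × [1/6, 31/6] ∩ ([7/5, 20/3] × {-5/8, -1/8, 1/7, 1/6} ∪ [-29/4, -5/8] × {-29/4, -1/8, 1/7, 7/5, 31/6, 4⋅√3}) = {7/5, 20/3} × {1/6}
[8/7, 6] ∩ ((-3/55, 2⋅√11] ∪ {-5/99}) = [8/7, 6]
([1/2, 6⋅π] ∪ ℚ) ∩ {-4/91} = {-4/91}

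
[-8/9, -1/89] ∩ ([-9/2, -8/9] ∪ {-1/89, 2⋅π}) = {-8/9, -1/89}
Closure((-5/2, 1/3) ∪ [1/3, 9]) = [-5/2, 9]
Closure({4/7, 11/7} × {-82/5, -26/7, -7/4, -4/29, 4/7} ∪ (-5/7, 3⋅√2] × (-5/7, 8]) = ({4/7, 11/7} × {-82/5, -26/7, -7/4, -4/29, 4/7}) ∪ ({-5/7, 3⋅√2} × [-5/7, 8]) ∪ ([-5/7, 3⋅√2] × {-5/7, 8}) ∪ ((-5/7, 3⋅√2] × (-5/7, 8])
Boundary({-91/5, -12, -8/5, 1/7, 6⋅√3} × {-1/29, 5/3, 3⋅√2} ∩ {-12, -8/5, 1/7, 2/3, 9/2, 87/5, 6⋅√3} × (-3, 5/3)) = {-12, -8/5, 1/7, 6⋅√3} × {-1/29}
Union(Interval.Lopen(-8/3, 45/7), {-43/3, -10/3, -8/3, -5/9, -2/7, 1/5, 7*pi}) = Union({-43/3, -10/3, 7*pi}, Interval(-8/3, 45/7))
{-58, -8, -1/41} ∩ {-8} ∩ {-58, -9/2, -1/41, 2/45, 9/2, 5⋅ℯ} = ∅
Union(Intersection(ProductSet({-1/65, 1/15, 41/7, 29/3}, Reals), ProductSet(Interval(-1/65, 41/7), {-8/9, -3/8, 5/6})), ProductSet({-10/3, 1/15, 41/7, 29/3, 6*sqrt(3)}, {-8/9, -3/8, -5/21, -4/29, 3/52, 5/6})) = Union(ProductSet({-1/65, 1/15, 41/7}, {-8/9, -3/8, 5/6}), ProductSet({-10/3, 1/15, 41/7, 29/3, 6*sqrt(3)}, {-8/9, -3/8, -5/21, -4/29, 3/52, 5/6}))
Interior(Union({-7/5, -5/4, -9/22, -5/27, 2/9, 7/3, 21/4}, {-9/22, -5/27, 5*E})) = EmptySet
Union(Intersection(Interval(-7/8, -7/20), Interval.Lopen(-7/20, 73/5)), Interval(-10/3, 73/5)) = Interval(-10/3, 73/5)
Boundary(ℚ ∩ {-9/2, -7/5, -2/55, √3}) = {-9/2, -7/5, -2/55}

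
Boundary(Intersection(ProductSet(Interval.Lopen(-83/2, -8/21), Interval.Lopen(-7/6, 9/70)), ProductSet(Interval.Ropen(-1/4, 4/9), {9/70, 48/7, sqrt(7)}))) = EmptySet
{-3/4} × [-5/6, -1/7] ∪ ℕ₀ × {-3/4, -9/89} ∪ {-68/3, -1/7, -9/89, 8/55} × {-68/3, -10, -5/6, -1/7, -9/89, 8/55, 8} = (ℕ₀ × {-3/4, -9/89}) ∪ ({-3/4} × [-5/6, -1/7]) ∪ ({-68/3, -1/7, -9/89, 8/55} × {-68/3, -10, -5/6, -1/7, -9/89, 8/55, 8})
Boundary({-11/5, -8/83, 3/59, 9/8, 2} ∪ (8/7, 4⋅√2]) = {-11/5, -8/83, 3/59, 9/8, 8/7, 4⋅√2}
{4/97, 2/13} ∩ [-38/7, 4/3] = {4/97, 2/13}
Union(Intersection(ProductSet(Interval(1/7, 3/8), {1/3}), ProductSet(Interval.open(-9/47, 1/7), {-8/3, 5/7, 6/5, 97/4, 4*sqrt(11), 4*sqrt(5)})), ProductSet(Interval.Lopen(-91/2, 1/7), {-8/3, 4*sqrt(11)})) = ProductSet(Interval.Lopen(-91/2, 1/7), {-8/3, 4*sqrt(11)})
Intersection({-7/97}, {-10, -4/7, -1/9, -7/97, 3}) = {-7/97}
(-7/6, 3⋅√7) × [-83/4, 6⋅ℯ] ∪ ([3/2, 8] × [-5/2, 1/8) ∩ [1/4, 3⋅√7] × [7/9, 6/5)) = (-7/6, 3⋅√7) × [-83/4, 6⋅ℯ]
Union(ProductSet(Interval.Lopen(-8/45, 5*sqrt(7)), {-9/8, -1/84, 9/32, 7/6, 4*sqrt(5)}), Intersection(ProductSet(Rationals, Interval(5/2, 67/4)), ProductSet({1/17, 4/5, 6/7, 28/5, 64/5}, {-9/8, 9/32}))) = ProductSet(Interval.Lopen(-8/45, 5*sqrt(7)), {-9/8, -1/84, 9/32, 7/6, 4*sqrt(5)})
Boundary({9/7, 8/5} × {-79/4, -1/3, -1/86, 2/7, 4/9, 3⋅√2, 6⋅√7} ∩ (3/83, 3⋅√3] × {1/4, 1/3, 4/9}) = {9/7, 8/5} × {4/9}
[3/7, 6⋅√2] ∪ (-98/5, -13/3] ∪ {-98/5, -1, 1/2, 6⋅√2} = [-98/5, -13/3] ∪ {-1} ∪ [3/7, 6⋅√2]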